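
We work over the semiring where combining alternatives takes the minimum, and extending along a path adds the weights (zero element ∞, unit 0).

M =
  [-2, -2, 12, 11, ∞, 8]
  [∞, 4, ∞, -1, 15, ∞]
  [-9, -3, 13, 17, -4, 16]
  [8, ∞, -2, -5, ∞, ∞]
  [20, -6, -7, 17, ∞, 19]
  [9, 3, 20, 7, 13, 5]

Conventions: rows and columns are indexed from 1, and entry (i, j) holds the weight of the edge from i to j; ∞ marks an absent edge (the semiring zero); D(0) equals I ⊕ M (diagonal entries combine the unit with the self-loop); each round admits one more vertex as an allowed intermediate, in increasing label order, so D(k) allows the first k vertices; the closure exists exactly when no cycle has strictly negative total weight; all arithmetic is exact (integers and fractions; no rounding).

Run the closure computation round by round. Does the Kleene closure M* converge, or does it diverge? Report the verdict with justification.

Detection: at round 0, diagonal entry (1, 1) turns strictly negative.
Key observation: the cycle 1->1 has total weight (-2), which is strictly negative.
Answer: DIVERGES — negative cycle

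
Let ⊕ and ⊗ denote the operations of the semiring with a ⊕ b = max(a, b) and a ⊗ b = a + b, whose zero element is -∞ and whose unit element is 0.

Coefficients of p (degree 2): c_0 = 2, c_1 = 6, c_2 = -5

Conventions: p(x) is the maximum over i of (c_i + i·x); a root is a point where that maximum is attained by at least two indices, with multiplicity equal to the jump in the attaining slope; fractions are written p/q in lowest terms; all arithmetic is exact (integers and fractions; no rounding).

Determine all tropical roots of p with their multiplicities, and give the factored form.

hull edge (i=0, c=2) to (i=1, c=6): slope 4, span 1
hull edge (i=1, c=6) to (i=2, c=-5): slope -11, span 1
Factored form: p(x) = -5 ⊗ (x ⊕ (-4)) ⊗ (x ⊕ 11)
Answer: roots = -4 (mult 1), 11 (mult 1)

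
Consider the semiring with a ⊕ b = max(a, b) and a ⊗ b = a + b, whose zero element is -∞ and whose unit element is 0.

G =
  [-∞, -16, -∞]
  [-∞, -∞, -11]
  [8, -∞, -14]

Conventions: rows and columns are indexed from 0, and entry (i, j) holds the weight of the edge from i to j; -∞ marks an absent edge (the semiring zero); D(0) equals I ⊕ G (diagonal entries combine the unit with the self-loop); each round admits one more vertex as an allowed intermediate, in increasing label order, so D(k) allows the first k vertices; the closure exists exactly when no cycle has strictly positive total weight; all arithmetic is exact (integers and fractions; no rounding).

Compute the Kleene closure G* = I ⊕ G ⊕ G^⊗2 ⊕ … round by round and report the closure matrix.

D(0):
  [0, -16, -∞]
  [-∞, 0, -11]
  [8, -∞, 0]
D(1):
  [0, -16, -∞]
  [-∞, 0, -11]
  [8, -8, 0]
D(2):
  [0, -16, -27]
  [-∞, 0, -11]
  [8, -8, 0]
D(3):
  [0, -16, -27]
  [-3, 0, -11]
  [8, -8, 0]
Answer: G* = [[0, -16, -27], [-3, 0, -11], [8, -8, 0]]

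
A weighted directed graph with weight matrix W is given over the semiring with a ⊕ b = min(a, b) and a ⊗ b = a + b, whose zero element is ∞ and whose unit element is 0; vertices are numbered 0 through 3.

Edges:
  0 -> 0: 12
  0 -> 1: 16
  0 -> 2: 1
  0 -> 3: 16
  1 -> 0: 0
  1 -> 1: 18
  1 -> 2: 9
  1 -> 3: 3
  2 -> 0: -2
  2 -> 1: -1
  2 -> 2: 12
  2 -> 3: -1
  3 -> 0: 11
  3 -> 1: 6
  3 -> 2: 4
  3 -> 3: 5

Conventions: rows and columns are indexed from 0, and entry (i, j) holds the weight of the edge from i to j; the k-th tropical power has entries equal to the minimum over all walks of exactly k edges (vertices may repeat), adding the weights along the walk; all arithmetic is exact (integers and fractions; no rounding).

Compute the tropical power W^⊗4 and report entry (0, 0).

W^⊗2:
  [-1, 0, 13, 0]
  [7, 8, 1, 8]
  [-1, 5, -1, 2]
  [2, 3, 9, 3]
W^⊗3:
  [0, 6, 0, 3]
  [-1, 0, 8, 0]
  [-3, -2, 0, -2]
  [3, 8, 3, 6]
W^⊗4:
  [-2, -1, 1, -1]
  [0, 6, 0, 3]
  [-2, -1, -2, -1]
  [1, 2, 4, 2]
Key observation: the optimum is the walk 0->2->0->2->0, with weight 1 + (-2) + 1 + (-2) = -2.
Optimal value attained by: walk 0->2->0->2->0.
Answer: (W^⊗4)[0][0] = -2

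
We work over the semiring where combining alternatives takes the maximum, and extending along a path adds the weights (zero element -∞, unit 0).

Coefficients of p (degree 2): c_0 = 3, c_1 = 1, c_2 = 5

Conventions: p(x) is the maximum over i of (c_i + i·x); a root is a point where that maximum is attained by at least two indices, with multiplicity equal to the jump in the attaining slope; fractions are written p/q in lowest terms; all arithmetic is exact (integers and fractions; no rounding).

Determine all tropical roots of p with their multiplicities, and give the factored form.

hull edge (i=0, c=3) to (i=2, c=5): slope 1, span 2
Factored form: p(x) = 5 ⊗ (x ⊕ (-1)) ⊗ (x ⊕ (-1))
Answer: roots = -1 (mult 2)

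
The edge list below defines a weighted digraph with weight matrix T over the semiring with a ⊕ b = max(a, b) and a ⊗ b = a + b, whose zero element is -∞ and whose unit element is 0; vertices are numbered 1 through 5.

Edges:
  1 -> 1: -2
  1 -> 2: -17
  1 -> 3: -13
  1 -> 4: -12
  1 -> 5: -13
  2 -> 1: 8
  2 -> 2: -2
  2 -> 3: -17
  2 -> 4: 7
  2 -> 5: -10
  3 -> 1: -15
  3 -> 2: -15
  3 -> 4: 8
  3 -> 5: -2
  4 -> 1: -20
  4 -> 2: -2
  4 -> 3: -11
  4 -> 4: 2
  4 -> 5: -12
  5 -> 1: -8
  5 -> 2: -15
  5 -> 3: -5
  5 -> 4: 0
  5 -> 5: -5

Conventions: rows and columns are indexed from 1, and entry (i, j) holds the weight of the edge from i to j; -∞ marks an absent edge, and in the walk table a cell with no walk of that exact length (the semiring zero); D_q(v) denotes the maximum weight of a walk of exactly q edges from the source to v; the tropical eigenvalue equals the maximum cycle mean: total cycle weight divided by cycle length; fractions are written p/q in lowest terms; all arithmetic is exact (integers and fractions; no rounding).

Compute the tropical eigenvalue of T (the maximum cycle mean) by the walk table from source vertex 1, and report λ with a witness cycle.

q=0: [0, -∞, -∞, -∞, -∞]
q=1: [-2, -17, -13, -12, -13]
q=2: [-4, -14, -15, -5, -15]
q=3: [-6, -7, -16, -3, -17]
q=4: [1, -5, -14, 0, -15]
q=5: [3, -2, -11, 2, -12]
Optimal cycle mean attained by: cycle 2->4->2, total 7 + (-2), length 2.
Answer: λ = 5/2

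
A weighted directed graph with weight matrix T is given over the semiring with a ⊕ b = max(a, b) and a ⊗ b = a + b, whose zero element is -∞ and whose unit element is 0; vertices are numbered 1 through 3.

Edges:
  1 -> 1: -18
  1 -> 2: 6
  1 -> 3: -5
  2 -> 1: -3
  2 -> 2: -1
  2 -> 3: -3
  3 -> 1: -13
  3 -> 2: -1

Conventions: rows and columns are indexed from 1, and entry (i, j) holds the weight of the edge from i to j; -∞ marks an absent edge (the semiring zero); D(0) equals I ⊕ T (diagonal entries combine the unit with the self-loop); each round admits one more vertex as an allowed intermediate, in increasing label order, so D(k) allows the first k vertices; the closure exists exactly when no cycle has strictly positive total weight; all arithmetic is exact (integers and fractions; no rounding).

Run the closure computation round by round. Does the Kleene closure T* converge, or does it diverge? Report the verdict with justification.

D(0):
  [0, 6, -5]
  [-3, 0, -3]
  [-13, -1, 0]
Detection: at round 1, diagonal entry (2, 2) turns strictly positive.
Key observation: the cycle 2->1->2 has total weight (-3) + 6, which is strictly positive.
Answer: DIVERGES — positive cycle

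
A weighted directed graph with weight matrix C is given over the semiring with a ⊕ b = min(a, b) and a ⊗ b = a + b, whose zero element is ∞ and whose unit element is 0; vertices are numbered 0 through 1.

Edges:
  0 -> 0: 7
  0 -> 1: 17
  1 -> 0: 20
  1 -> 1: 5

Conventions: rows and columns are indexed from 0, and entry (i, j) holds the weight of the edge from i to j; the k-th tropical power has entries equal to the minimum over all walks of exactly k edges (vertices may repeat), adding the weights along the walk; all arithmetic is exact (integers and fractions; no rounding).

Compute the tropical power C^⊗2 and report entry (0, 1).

C^⊗2:
  [14, 22]
  [25, 10]
Key observation: the optimum is the walk 0->1->1, with weight 17 + 5 = 22.
Optimal value attained by: walk 0->1->1.
Answer: (C^⊗2)[0][1] = 22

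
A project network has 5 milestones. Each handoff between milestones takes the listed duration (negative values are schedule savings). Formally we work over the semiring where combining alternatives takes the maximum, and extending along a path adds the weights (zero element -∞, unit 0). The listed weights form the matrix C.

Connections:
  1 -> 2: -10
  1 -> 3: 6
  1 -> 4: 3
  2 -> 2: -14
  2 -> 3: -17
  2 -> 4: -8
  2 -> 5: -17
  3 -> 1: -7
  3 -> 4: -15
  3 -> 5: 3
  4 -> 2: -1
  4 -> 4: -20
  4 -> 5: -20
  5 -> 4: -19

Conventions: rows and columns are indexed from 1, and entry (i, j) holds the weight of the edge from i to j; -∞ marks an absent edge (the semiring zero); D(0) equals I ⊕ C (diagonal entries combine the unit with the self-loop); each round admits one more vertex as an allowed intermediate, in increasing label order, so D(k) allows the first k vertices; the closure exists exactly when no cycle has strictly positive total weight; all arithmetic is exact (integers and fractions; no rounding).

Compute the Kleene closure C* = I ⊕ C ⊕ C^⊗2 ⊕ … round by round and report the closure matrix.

D(0):
  [0, -10, 6, 3, -∞]
  [-∞, 0, -17, -8, -17]
  [-7, -∞, 0, -15, 3]
  [-∞, -1, -∞, 0, -20]
  [-∞, -∞, -∞, -19, 0]
D(1):
  [0, -10, 6, 3, -∞]
  [-∞, 0, -17, -8, -17]
  [-7, -17, 0, -4, 3]
  [-∞, -1, -∞, 0, -20]
  [-∞, -∞, -∞, -19, 0]
D(2):
  [0, -10, 6, 3, -27]
  [-∞, 0, -17, -8, -17]
  [-7, -17, 0, -4, 3]
  [-∞, -1, -18, 0, -18]
  [-∞, -∞, -∞, -19, 0]
D(3):
  [0, -10, 6, 3, 9]
  [-24, 0, -17, -8, -14]
  [-7, -17, 0, -4, 3]
  [-25, -1, -18, 0, -15]
  [-∞, -∞, -∞, -19, 0]
D(4):
  [0, 2, 6, 3, 9]
  [-24, 0, -17, -8, -14]
  [-7, -5, 0, -4, 3]
  [-25, -1, -18, 0, -15]
  [-44, -20, -37, -19, 0]
D(5):
  [0, 2, 6, 3, 9]
  [-24, 0, -17, -8, -14]
  [-7, -5, 0, -4, 3]
  [-25, -1, -18, 0, -15]
  [-44, -20, -37, -19, 0]
Answer: C* = [[0, 2, 6, 3, 9], [-24, 0, -17, -8, -14], [-7, -5, 0, -4, 3], [-25, -1, -18, 0, -15], [-44, -20, -37, -19, 0]]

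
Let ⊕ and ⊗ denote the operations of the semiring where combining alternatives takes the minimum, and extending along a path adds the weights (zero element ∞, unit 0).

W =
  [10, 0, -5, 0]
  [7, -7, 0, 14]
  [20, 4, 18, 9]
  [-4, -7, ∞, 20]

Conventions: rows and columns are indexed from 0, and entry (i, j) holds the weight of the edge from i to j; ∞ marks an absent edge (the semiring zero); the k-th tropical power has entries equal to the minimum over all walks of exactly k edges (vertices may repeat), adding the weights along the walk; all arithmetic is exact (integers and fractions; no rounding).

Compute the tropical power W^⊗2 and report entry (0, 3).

W^⊗2:
  [-4, -7, 0, 4]
  [0, -14, -7, 7]
  [5, -3, 4, 18]
  [0, -14, -9, -4]
Key observation: the optimum is the walk 0->2->3, with weight (-5) + 9 = 4.
Optimal value attained by: walk 0->2->3.
Answer: (W^⊗2)[0][3] = 4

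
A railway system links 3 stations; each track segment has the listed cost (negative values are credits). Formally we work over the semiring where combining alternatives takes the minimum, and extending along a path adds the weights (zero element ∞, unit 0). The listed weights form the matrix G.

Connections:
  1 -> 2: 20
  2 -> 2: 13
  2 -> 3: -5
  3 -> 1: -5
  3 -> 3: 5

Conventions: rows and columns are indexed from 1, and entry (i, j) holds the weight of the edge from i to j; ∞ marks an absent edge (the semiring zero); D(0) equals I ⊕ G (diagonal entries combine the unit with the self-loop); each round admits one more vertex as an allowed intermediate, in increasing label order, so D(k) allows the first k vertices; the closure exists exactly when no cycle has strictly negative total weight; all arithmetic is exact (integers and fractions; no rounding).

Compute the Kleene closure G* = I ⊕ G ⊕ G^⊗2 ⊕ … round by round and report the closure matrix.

D(0):
  [0, 20, ∞]
  [∞, 0, -5]
  [-5, ∞, 0]
D(1):
  [0, 20, ∞]
  [∞, 0, -5]
  [-5, 15, 0]
D(2):
  [0, 20, 15]
  [∞, 0, -5]
  [-5, 15, 0]
D(3):
  [0, 20, 15]
  [-10, 0, -5]
  [-5, 15, 0]
Answer: G* = [[0, 20, 15], [-10, 0, -5], [-5, 15, 0]]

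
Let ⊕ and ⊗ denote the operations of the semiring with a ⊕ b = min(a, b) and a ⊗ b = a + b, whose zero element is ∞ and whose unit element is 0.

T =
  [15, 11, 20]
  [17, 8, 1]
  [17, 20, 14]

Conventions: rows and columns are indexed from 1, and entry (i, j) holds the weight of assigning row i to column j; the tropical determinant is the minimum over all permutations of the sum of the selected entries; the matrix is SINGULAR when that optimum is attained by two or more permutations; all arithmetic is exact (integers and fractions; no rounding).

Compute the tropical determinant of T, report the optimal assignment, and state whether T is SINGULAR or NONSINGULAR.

σ = (1, 2, 3): 15 + 8 + 14 = 37
σ = (1, 3, 2): 15 + 1 + 20 = 36
σ = (2, 1, 3): 11 + 17 + 14 = 42
σ = (2, 3, 1): 11 + 1 + 17 = 29
σ = (3, 1, 2): 20 + 17 + 20 = 57
σ = (3, 2, 1): 20 + 8 + 17 = 45
Optimal value attained by: σ = (2, 3, 1).
Answer: det⊕(T) = 29; verdict: NONSINGULAR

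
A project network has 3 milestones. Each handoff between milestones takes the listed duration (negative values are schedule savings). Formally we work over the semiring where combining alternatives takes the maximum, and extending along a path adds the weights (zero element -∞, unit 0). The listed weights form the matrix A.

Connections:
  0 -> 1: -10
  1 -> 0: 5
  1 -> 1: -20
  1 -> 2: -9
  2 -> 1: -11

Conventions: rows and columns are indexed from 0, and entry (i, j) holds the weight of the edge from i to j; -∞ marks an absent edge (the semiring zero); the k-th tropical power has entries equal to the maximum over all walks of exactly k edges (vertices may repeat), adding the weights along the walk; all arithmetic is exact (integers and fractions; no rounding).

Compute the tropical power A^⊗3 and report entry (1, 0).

A^⊗2:
  [-5, -30, -19]
  [-15, -5, -29]
  [-6, -31, -20]
A^⊗3:
  [-25, -15, -39]
  [0, -25, -14]
  [-26, -16, -40]
Key observation: the optimum is the walk 1->0->1->0, with weight 5 + (-10) + 5 = 0.
Optimal value attained by: walk 1->0->1->0.
Answer: (A^⊗3)[1][0] = 0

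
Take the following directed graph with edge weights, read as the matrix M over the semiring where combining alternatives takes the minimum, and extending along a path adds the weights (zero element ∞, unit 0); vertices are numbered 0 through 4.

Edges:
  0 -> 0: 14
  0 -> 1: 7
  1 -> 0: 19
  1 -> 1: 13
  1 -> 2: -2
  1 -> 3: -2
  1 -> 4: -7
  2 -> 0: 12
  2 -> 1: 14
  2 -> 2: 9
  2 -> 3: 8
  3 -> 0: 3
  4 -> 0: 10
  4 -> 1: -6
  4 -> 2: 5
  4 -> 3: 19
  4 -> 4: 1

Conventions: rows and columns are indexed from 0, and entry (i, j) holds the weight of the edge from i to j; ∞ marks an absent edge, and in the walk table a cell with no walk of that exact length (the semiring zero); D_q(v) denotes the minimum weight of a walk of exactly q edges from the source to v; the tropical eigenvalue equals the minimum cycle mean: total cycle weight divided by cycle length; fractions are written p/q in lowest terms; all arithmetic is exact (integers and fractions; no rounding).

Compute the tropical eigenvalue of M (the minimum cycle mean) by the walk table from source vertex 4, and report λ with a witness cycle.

q=0: [∞, ∞, ∞, ∞, 0]
q=1: [10, -6, 5, 19, 1]
q=2: [11, -5, -8, -8, -13]
q=3: [-5, -19, -8, -7, -12]
q=4: [-4, -18, -21, -21, -26]
q=5: [-18, -32, -21, -20, -25]
Optimal cycle mean attained by: cycle 1->4->1, total (-7) + (-6), length 2.
Answer: λ = -13/2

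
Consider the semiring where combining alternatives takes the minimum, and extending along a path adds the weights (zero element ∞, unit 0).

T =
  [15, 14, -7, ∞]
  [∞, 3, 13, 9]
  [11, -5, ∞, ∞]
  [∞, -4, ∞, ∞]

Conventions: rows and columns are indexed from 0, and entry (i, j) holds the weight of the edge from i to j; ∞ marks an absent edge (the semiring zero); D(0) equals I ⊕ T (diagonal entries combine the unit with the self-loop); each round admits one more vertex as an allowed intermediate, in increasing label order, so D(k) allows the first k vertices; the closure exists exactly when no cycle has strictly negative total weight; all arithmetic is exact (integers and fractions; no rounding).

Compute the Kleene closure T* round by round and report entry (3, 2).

D(0):
  [0, 14, -7, ∞]
  [∞, 0, 13, 9]
  [11, -5, 0, ∞]
  [∞, -4, ∞, 0]
D(1):
  [0, 14, -7, ∞]
  [∞, 0, 13, 9]
  [11, -5, 0, ∞]
  [∞, -4, ∞, 0]
D(2):
  [0, 14, -7, 23]
  [∞, 0, 13, 9]
  [11, -5, 0, 4]
  [∞, -4, 9, 0]
D(3):
  [0, -12, -7, -3]
  [24, 0, 13, 9]
  [11, -5, 0, 4]
  [20, -4, 9, 0]
D(4):
  [0, -12, -7, -3]
  [24, 0, 13, 9]
  [11, -5, 0, 4]
  [20, -4, 9, 0]
Answer: T*[3][2] = 9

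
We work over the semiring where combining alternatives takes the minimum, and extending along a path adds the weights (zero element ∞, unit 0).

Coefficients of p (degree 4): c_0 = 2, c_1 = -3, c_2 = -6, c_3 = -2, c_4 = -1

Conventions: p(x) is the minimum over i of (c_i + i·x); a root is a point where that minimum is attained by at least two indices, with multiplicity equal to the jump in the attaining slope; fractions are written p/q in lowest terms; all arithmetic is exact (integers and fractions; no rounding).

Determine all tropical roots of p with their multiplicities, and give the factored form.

hull edge (i=0, c=2) to (i=1, c=-3): slope -5, span 1
hull edge (i=1, c=-3) to (i=2, c=-6): slope -3, span 1
hull edge (i=2, c=-6) to (i=4, c=-1): slope 5/2, span 2
Factored form: p(x) = -1 ⊗ (x ⊕ (-5/2)) ⊗ (x ⊕ (-5/2)) ⊗ (x ⊕ 3) ⊗ (x ⊕ 5)
Answer: roots = -5/2 (mult 2), 3 (mult 1), 5 (mult 1)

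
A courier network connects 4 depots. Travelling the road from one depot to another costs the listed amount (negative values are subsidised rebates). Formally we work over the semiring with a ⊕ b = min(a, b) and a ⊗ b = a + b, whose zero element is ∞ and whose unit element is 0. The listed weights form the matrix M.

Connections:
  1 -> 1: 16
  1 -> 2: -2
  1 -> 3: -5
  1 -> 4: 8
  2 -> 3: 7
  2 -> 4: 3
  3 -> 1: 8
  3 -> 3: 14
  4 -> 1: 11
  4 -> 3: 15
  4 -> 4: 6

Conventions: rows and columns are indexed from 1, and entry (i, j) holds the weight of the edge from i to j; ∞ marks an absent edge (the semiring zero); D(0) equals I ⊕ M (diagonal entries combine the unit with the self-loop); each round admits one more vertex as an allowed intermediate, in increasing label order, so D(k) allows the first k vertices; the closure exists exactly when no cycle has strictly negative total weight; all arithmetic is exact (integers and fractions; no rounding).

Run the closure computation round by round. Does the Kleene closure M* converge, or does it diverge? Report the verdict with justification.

D(0):
  [0, -2, -5, 8]
  [∞, 0, 7, 3]
  [8, ∞, 0, ∞]
  [11, ∞, 15, 0]
D(1):
  [0, -2, -5, 8]
  [∞, 0, 7, 3]
  [8, 6, 0, 16]
  [11, 9, 6, 0]
D(2):
  [0, -2, -5, 1]
  [∞, 0, 7, 3]
  [8, 6, 0, 9]
  [11, 9, 6, 0]
D(3):
  [0, -2, -5, 1]
  [15, 0, 7, 3]
  [8, 6, 0, 9]
  [11, 9, 6, 0]
D(4):
  [0, -2, -5, 1]
  [14, 0, 7, 3]
  [8, 6, 0, 9]
  [11, 9, 6, 0]
Key observation: every diagonal entry stays at the unit through all rounds, so no improving cycle exists.
Answer: CONVERGES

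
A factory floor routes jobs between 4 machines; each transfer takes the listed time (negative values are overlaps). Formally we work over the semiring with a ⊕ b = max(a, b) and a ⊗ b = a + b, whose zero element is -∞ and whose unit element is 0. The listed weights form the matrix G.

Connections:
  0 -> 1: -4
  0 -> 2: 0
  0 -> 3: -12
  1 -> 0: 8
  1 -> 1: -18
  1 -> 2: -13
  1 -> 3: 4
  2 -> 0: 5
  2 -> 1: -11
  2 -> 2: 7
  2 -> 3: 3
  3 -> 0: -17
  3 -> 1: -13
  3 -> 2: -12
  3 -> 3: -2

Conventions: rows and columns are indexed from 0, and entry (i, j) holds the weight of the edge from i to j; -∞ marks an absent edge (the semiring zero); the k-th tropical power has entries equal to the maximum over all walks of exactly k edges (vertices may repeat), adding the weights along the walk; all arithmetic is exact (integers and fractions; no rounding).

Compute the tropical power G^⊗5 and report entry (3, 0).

G^⊗2:
  [5, -11, 7, 3]
  [-8, 4, 8, 2]
  [12, 1, 14, 10]
  [-5, -15, -5, -4]
G^⊗3:
  [12, 1, 14, 10]
  [13, -3, 15, 11]
  [19, 8, 21, 17]
  [0, -9, 2, -2]
G^⊗4:
  [19, 8, 21, 17]
  [20, 9, 22, 18]
  [26, 15, 28, 24]
  [7, -4, 9, 5]
G^⊗5:
  [26, 15, 28, 24]
  [27, 16, 29, 25]
  [33, 22, 35, 31]
  [14, 3, 16, 12]
Key observation: the optimum is the walk 3->2->2->2->2->0, with weight (-12) + 7 + 7 + 7 + 5 = 14.
Optimal value attained by: walk 3->2->2->2->2->0.
Answer: (G^⊗5)[3][0] = 14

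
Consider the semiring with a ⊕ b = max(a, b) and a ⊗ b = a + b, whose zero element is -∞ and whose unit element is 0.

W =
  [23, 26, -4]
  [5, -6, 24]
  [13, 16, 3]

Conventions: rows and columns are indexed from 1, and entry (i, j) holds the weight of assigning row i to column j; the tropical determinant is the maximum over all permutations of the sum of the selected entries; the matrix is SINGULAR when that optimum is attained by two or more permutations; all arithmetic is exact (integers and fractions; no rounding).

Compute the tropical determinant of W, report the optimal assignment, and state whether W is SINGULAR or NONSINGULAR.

σ = (1, 2, 3): 23 + (-6) + 3 = 20
σ = (1, 3, 2): 23 + 24 + 16 = 63
σ = (2, 1, 3): 26 + 5 + 3 = 34
σ = (2, 3, 1): 26 + 24 + 13 = 63
σ = (3, 1, 2): (-4) + 5 + 16 = 17
σ = (3, 2, 1): (-4) + (-6) + 13 = 3
Optimal value attained by: σ = (1, 3, 2).
Answer: det⊕(W) = 63; verdict: SINGULAR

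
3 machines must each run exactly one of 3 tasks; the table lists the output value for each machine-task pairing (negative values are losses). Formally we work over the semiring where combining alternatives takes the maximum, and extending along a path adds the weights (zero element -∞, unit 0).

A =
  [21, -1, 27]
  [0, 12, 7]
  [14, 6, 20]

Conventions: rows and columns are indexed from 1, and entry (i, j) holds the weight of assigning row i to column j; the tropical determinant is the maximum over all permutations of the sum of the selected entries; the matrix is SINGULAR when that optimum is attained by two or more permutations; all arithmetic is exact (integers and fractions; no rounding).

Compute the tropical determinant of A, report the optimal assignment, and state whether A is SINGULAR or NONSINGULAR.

σ = (1, 2, 3): 21 + 12 + 20 = 53
σ = (1, 3, 2): 21 + 7 + 6 = 34
σ = (2, 1, 3): (-1) + 0 + 20 = 19
σ = (2, 3, 1): (-1) + 7 + 14 = 20
σ = (3, 1, 2): 27 + 0 + 6 = 33
σ = (3, 2, 1): 27 + 12 + 14 = 53
Optimal value attained by: σ = (1, 2, 3).
Answer: det⊕(A) = 53; verdict: SINGULAR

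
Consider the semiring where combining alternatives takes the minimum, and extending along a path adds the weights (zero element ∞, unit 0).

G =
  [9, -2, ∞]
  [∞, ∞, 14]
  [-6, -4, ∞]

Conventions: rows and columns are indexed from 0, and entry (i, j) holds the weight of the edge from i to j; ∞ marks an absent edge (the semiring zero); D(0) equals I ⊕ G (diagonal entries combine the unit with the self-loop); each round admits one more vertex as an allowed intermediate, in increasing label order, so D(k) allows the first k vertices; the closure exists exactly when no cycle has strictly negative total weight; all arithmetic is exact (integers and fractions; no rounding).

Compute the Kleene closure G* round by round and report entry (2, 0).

D(0):
  [0, -2, ∞]
  [∞, 0, 14]
  [-6, -4, 0]
D(1):
  [0, -2, ∞]
  [∞, 0, 14]
  [-6, -8, 0]
D(2):
  [0, -2, 12]
  [∞, 0, 14]
  [-6, -8, 0]
D(3):
  [0, -2, 12]
  [8, 0, 14]
  [-6, -8, 0]
Answer: G*[2][0] = -6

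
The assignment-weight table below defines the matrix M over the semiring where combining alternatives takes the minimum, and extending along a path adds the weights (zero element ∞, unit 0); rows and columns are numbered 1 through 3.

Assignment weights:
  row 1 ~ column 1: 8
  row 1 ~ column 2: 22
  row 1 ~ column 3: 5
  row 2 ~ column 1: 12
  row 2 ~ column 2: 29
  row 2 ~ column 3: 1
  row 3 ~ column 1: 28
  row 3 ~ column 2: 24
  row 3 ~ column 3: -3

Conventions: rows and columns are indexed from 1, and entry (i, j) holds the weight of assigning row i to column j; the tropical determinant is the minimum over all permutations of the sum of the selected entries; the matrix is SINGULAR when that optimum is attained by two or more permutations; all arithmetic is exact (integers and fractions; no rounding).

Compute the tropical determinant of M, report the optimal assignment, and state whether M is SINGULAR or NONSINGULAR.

σ = (1, 2, 3): 8 + 29 + (-3) = 34
σ = (1, 3, 2): 8 + 1 + 24 = 33
σ = (2, 1, 3): 22 + 12 + (-3) = 31
σ = (2, 3, 1): 22 + 1 + 28 = 51
σ = (3, 1, 2): 5 + 12 + 24 = 41
σ = (3, 2, 1): 5 + 29 + 28 = 62
Optimal value attained by: σ = (2, 1, 3).
Answer: det⊕(M) = 31; verdict: NONSINGULAR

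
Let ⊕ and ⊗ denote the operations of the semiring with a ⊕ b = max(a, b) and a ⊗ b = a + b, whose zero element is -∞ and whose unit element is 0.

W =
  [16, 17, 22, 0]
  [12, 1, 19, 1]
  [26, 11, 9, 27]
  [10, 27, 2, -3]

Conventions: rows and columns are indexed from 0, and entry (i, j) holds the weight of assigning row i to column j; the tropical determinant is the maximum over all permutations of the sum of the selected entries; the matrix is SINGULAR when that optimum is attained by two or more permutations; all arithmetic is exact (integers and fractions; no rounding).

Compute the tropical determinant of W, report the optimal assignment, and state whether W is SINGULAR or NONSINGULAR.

σ = (0, 1, 2, 3): 16 + 1 + 9 + (-3) = 23
σ = (0, 1, 3, 2): 16 + 1 + 27 + 2 = 46
σ = (0, 2, 1, 3): 16 + 19 + 11 + (-3) = 43
σ = (0, 2, 3, 1): 16 + 19 + 27 + 27 = 89
σ = (0, 3, 1, 2): 16 + 1 + 11 + 2 = 30
σ = (0, 3, 2, 1): 16 + 1 + 9 + 27 = 53
σ = (1, 0, 2, 3): 17 + 12 + 9 + (-3) = 35
σ = (1, 0, 3, 2): 17 + 12 + 27 + 2 = 58
σ = (1, 2, 0, 3): 17 + 19 + 26 + (-3) = 59
σ = (1, 2, 3, 0): 17 + 19 + 27 + 10 = 73
σ = (1, 3, 0, 2): 17 + 1 + 26 + 2 = 46
σ = (1, 3, 2, 0): 17 + 1 + 9 + 10 = 37
σ = (2, 0, 1, 3): 22 + 12 + 11 + (-3) = 42
σ = (2, 0, 3, 1): 22 + 12 + 27 + 27 = 88
σ = (2, 1, 0, 3): 22 + 1 + 26 + (-3) = 46
σ = (2, 1, 3, 0): 22 + 1 + 27 + 10 = 60
σ = (2, 3, 0, 1): 22 + 1 + 26 + 27 = 76
σ = (2, 3, 1, 0): 22 + 1 + 11 + 10 = 44
σ = (3, 0, 1, 2): 0 + 12 + 11 + 2 = 25
σ = (3, 0, 2, 1): 0 + 12 + 9 + 27 = 48
σ = (3, 1, 0, 2): 0 + 1 + 26 + 2 = 29
σ = (3, 1, 2, 0): 0 + 1 + 9 + 10 = 20
σ = (3, 2, 0, 1): 0 + 19 + 26 + 27 = 72
σ = (3, 2, 1, 0): 0 + 19 + 11 + 10 = 40
Optimal value attained by: σ = (0, 2, 3, 1).
Answer: det⊕(W) = 89; verdict: NONSINGULAR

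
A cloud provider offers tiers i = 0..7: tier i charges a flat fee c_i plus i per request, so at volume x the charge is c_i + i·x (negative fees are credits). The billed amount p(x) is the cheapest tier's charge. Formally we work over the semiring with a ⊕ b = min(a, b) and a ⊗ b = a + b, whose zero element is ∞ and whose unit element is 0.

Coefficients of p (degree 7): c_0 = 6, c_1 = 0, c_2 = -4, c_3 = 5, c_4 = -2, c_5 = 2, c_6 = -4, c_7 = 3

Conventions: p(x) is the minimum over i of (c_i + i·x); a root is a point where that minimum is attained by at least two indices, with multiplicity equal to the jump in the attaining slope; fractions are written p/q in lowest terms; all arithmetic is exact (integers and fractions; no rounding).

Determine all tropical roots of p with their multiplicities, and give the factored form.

hull edge (i=0, c=6) to (i=1, c=0): slope -6, span 1
hull edge (i=1, c=0) to (i=2, c=-4): slope -4, span 1
hull edge (i=2, c=-4) to (i=6, c=-4): slope 0, span 4
hull edge (i=6, c=-4) to (i=7, c=3): slope 7, span 1
Factored form: p(x) = 3 ⊗ (x ⊕ (-7)) ⊗ (x ⊕ 0) ⊗ (x ⊕ 0) ⊗ (x ⊕ 0) ⊗ (x ⊕ 0) ⊗ (x ⊕ 4) ⊗ (x ⊕ 6)
Answer: roots = -7 (mult 1), 0 (mult 4), 4 (mult 1), 6 (mult 1)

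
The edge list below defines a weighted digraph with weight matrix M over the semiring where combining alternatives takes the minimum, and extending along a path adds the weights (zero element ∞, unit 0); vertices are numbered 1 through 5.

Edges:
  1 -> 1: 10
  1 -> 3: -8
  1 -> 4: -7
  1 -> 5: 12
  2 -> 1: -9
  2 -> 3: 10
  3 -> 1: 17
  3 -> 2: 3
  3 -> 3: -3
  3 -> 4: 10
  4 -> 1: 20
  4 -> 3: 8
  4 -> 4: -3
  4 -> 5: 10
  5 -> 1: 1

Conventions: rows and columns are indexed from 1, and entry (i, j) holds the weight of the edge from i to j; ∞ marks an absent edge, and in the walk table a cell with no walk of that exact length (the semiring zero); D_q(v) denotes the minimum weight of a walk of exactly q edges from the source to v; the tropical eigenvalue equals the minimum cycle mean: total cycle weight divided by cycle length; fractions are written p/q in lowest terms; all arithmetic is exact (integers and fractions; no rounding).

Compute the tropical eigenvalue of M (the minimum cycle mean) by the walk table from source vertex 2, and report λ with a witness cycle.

q=0: [∞, 0, ∞, ∞, ∞]
q=1: [-9, ∞, 10, ∞, ∞]
q=2: [1, 13, -17, -16, 3]
q=3: [0, -14, -20, -19, -6]
q=4: [-23, -17, -23, -22, -9]
q=5: [-26, -20, -31, -30, -12]
Optimal cycle mean attained by: cycle 1->3->2->1, total (-8) + 3 + (-9), length 3.
Answer: λ = -14/3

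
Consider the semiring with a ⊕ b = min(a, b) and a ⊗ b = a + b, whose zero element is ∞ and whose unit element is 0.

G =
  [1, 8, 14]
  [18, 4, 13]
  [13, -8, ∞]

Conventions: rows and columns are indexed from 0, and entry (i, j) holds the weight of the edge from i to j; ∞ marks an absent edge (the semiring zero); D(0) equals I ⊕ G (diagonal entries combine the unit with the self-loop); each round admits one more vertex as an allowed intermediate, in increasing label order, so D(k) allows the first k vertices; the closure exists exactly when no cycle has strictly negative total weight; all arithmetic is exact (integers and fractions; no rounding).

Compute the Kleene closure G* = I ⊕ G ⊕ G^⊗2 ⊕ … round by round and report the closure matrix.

D(0):
  [0, 8, 14]
  [18, 0, 13]
  [13, -8, 0]
D(1):
  [0, 8, 14]
  [18, 0, 13]
  [13, -8, 0]
D(2):
  [0, 8, 14]
  [18, 0, 13]
  [10, -8, 0]
D(3):
  [0, 6, 14]
  [18, 0, 13]
  [10, -8, 0]
Answer: G* = [[0, 6, 14], [18, 0, 13], [10, -8, 0]]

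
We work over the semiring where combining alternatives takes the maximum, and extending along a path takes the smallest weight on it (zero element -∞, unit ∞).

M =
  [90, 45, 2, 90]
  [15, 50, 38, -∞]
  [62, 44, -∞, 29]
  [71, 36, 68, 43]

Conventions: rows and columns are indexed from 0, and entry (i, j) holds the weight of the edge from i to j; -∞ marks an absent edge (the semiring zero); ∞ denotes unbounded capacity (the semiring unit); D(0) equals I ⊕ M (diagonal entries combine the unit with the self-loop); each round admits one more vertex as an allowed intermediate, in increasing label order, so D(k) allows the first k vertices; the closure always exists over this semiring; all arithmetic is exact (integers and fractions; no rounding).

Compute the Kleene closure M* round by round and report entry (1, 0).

D(0):
  [∞, 45, 2, 90]
  [15, ∞, 38, -∞]
  [62, 44, ∞, 29]
  [71, 36, 68, ∞]
D(1):
  [∞, 45, 2, 90]
  [15, ∞, 38, 15]
  [62, 45, ∞, 62]
  [71, 45, 68, ∞]
D(2):
  [∞, 45, 38, 90]
  [15, ∞, 38, 15]
  [62, 45, ∞, 62]
  [71, 45, 68, ∞]
D(3):
  [∞, 45, 38, 90]
  [38, ∞, 38, 38]
  [62, 45, ∞, 62]
  [71, 45, 68, ∞]
D(4):
  [∞, 45, 68, 90]
  [38, ∞, 38, 38]
  [62, 45, ∞, 62]
  [71, 45, 68, ∞]
Answer: M*[1][0] = 38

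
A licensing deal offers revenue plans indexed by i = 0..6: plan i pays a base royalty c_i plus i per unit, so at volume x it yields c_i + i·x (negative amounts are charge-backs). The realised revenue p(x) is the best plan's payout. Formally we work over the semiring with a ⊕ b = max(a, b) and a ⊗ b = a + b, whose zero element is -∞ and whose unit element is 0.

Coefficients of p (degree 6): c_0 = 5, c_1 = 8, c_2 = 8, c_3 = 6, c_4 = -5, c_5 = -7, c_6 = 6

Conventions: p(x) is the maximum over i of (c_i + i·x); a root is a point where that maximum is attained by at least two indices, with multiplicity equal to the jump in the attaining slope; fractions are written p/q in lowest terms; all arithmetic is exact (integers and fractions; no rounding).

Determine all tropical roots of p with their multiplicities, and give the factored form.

hull edge (i=0, c=5) to (i=1, c=8): slope 3, span 1
hull edge (i=1, c=8) to (i=2, c=8): slope 0, span 1
hull edge (i=2, c=8) to (i=6, c=6): slope -1/2, span 4
Factored form: p(x) = 6 ⊗ (x ⊕ (-3)) ⊗ (x ⊕ 0) ⊗ (x ⊕ 1/2) ⊗ (x ⊕ 1/2) ⊗ (x ⊕ 1/2) ⊗ (x ⊕ 1/2)
Answer: roots = -3 (mult 1), 0 (mult 1), 1/2 (mult 4)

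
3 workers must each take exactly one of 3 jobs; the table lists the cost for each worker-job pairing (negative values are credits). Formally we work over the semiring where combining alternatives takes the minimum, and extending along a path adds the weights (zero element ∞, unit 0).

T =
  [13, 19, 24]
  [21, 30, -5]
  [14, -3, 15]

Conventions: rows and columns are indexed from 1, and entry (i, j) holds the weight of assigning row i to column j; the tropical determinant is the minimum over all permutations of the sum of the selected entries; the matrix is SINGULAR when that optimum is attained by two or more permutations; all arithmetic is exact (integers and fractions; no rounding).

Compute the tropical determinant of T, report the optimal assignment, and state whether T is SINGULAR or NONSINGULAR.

σ = (1, 2, 3): 13 + 30 + 15 = 58
σ = (1, 3, 2): 13 + (-5) + (-3) = 5
σ = (2, 1, 3): 19 + 21 + 15 = 55
σ = (2, 3, 1): 19 + (-5) + 14 = 28
σ = (3, 1, 2): 24 + 21 + (-3) = 42
σ = (3, 2, 1): 24 + 30 + 14 = 68
Optimal value attained by: σ = (1, 3, 2).
Answer: det⊕(T) = 5; verdict: NONSINGULAR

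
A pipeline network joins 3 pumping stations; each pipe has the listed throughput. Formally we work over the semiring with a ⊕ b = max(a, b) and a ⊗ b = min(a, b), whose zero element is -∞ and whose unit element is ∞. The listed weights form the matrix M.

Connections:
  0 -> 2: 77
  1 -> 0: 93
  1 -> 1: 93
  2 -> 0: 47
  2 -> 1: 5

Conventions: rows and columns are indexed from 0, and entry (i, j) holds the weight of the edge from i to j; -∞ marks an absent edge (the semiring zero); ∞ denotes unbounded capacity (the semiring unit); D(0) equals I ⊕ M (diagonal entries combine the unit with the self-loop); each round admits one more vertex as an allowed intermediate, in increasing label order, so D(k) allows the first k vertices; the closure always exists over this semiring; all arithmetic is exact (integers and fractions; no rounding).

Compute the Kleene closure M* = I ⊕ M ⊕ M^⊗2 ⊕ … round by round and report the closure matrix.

D(0):
  [∞, -∞, 77]
  [93, ∞, -∞]
  [47, 5, ∞]
D(1):
  [∞, -∞, 77]
  [93, ∞, 77]
  [47, 5, ∞]
D(2):
  [∞, -∞, 77]
  [93, ∞, 77]
  [47, 5, ∞]
D(3):
  [∞, 5, 77]
  [93, ∞, 77]
  [47, 5, ∞]
Answer: M* = [[∞, 5, 77], [93, ∞, 77], [47, 5, ∞]]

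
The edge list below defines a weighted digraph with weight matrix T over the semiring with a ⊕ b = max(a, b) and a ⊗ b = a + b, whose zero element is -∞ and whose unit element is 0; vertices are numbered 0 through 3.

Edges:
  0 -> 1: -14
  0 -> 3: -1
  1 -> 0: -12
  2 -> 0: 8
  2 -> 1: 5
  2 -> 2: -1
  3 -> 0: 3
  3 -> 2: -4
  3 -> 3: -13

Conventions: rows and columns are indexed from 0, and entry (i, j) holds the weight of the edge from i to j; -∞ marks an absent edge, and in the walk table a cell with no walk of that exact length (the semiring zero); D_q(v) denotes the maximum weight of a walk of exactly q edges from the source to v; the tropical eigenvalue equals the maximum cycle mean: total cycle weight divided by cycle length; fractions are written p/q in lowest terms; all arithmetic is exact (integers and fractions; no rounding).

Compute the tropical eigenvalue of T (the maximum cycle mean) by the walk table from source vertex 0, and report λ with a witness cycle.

q=0: [0, -∞, -∞, -∞]
q=1: [-∞, -14, -∞, -1]
q=2: [2, -∞, -5, -14]
q=3: [3, 0, -6, 1]
q=4: [4, -1, -3, 2]
Optimal cycle mean attained by: cycle 0->3->0, total (-1) + 3, length 2.
Answer: λ = 1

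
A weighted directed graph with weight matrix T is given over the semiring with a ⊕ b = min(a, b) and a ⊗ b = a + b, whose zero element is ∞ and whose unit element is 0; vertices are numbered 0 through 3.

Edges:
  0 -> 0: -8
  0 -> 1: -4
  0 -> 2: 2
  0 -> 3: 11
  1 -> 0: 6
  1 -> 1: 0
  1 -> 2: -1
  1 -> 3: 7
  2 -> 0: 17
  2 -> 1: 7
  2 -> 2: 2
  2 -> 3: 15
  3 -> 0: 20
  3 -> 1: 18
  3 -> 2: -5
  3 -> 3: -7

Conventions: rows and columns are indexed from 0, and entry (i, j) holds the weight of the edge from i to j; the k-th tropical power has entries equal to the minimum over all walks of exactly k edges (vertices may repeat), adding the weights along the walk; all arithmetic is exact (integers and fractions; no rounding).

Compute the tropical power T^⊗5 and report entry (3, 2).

T^⊗2:
  [-16, -12, -6, 3]
  [-2, 0, -1, 0]
  [9, 7, 4, 8]
  [12, 2, -12, -14]
T^⊗3:
  [-24, -20, -14, -5]
  [-10, -6, -5, -7]
  [1, 5, 3, 1]
  [4, -5, -19, -21]
T^⊗4:
  [-32, -28, -22, -13]
  [-18, -14, -12, -14]
  [-7, -3, -4, -6]
  [-4, -12, -26, -28]
T^⊗5:
  [-40, -36, -30, -21]
  [-26, -22, -19, -21]
  [-15, -11, -11, -13]
  [-12, -19, -33, -35]
Key observation: the optimum is the walk 3->3->3->3->3->2, with weight (-7) + (-7) + (-7) + (-7) + (-5) = -33.
Optimal value attained by: walk 3->3->3->3->3->2.
Answer: (T^⊗5)[3][2] = -33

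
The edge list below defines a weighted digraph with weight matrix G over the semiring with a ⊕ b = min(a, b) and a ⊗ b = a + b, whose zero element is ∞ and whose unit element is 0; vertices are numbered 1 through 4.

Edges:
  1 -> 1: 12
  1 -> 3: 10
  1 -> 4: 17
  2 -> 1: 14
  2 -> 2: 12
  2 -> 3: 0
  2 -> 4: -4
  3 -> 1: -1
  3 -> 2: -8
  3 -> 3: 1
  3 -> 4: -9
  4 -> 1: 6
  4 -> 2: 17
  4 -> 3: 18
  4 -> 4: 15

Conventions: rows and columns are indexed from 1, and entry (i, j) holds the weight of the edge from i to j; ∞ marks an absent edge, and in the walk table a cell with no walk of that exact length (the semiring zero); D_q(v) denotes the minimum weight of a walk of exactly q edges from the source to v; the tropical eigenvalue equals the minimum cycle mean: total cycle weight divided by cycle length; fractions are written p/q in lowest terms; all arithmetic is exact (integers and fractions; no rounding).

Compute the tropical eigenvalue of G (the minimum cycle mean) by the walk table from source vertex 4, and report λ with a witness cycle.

q=0: [∞, ∞, ∞, 0]
q=1: [6, 17, 18, 15]
q=2: [17, 10, 16, 9]
q=3: [15, 8, 10, 6]
q=4: [9, 2, 8, 1]
Optimal cycle mean attained by: cycle 2->3->2, total 0 + (-8), length 2.
Answer: λ = -4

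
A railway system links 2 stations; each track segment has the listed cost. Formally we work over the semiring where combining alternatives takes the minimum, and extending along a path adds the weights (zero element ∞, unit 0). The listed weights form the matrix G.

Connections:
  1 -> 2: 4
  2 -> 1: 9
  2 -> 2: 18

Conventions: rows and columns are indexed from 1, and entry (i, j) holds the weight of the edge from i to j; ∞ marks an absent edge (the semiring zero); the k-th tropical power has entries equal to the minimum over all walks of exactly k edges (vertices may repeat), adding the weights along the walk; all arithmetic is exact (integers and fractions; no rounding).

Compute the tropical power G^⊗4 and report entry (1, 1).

G^⊗2:
  [13, 22]
  [27, 13]
G^⊗3:
  [31, 17]
  [22, 31]
G^⊗4:
  [26, 35]
  [40, 26]
Key observation: the optimum is the walk 1->2->1->2->1, with weight 4 + 9 + 4 + 9 = 26.
Optimal value attained by: walk 1->2->1->2->1.
Answer: (G^⊗4)[1][1] = 26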